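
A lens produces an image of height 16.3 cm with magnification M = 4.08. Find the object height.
ho = |hi|/|M| = 3.995 cm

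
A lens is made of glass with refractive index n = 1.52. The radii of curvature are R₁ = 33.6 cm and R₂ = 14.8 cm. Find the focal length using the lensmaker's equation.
1/f = (n − 1)(1/R₁ − 1/R₂) → f = -50.87 cm (diverging lens)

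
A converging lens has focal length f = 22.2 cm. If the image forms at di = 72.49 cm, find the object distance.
1/do = 1/f − 1/di → do = 32 cm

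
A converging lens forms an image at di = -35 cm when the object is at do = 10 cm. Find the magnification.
M = −di/do = 3.5 (upright image)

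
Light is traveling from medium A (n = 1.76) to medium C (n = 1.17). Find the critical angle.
θc = arcsin(n₂/n₁) = 41.66°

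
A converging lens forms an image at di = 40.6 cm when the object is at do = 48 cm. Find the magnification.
M = −di/do = -0.8458 (inverted image)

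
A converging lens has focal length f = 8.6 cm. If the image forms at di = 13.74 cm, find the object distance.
1/do = 1/f − 1/di → do = 22.99 cm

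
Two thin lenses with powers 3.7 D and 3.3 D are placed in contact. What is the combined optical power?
P_total = P₁ + P₂ = 7.0 D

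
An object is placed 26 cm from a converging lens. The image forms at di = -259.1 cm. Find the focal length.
1/f = 1/do + 1/di → f = 28.9 cm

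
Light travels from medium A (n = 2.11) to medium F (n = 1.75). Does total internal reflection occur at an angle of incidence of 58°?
θc = arcsin(n₂/n₁) = 56.04°; 58° > θc, so yes — total internal reflection.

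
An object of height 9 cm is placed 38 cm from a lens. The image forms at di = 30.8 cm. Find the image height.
hi = (-di/do) × ho = -7.295 cm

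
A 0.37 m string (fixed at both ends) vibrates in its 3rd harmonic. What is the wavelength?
λₙ = 2L/n = 0.2467 m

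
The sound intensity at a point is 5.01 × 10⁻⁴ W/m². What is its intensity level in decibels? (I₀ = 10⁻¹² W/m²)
β = 10·log₁₀(I/I₀) = 87 dB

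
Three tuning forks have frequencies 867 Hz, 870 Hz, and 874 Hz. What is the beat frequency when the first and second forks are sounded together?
3 Hz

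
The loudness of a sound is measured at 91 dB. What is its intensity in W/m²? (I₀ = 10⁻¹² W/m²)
I = I₀·10^(β/10) = 1.26 × 10⁻³ W/m²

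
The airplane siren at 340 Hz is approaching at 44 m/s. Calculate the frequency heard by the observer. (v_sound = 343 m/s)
f_obs = f·v/(v − v_s) = 390 Hz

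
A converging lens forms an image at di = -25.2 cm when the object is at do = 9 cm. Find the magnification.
M = −di/do = 2.8 (upright image)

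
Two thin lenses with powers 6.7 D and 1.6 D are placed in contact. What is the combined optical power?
P_total = P₁ + P₂ = 8.3 D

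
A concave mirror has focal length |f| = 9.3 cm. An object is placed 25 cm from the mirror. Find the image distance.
f = +9.3 cm (concave); 1/di = 1/f − 1/do → di = 14.81 cm (real image, in front of mirror)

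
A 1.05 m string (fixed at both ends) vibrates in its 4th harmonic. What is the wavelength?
λₙ = 2L/n = 0.525 m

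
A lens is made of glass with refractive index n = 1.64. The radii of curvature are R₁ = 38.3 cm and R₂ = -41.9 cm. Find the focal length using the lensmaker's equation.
1/f = (n − 1)(1/R₁ − 1/R₂) → f = 31.27 cm (converging lens)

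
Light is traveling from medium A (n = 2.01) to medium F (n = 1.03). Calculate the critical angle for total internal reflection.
θc = arcsin(n₂/n₁) = 30.83°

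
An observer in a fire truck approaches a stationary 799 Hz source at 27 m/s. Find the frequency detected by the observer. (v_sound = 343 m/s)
f_obs = f·(v + v_o)/v = 861.9 Hz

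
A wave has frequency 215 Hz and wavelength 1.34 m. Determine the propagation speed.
v = fλ = 288.1 m/s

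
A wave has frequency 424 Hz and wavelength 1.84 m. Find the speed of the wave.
v = fλ = 780.2 m/s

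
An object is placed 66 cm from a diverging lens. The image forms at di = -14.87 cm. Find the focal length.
1/f = 1/do + 1/di → f = -19.19 cm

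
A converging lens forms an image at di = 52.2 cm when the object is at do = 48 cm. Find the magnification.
M = −di/do = -1.088 (inverted image)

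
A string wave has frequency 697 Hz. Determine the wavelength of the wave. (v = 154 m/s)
λ = v/f = 0.2209 m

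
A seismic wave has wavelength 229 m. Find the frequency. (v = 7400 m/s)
f = v/λ = 32.31 Hz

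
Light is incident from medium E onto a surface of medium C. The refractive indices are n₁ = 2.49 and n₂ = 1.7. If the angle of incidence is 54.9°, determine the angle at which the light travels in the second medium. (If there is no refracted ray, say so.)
sin θ₂ = (n₁/n₂)·sin θ₁ = 1.198 > 1, so there is no refracted ray — the light undergoes total internal reflection.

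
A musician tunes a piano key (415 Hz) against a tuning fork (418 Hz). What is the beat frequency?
3 Hz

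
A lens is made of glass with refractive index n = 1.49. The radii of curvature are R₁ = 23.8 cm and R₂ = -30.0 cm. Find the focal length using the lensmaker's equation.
1/f = (n − 1)(1/R₁ − 1/R₂) → f = 27.08 cm (converging lens)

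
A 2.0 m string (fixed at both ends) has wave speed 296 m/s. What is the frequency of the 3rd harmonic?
fₙ = nv/(2L) = 222 Hz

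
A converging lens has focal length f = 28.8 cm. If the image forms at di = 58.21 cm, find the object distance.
1/do = 1/f − 1/di → do = 57 cm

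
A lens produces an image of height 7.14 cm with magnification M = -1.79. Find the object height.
ho = |hi|/|M| = 3.989 cm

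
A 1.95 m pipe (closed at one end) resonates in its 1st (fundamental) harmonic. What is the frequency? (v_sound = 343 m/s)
fₙ = nv/(4L) = 43.97 Hz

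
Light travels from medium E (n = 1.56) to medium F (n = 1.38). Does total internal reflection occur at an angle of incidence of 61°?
θc = arcsin(n₂/n₁) = 62.2°; 61° < θc, so no — the ray refracts.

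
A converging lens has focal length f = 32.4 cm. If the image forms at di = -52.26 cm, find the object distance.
1/do = 1/f − 1/di → do = 20 cm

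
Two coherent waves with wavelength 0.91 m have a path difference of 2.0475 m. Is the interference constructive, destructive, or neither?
neither (partial) — path difference = 2.25λ, neither a whole number of wavelengths nor an odd multiple of λ/2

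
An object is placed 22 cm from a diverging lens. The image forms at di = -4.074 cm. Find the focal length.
1/f = 1/do + 1/di → f = -5 cm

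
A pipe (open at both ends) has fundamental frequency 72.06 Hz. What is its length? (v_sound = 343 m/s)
L = v/(2f₁) = 2.38 m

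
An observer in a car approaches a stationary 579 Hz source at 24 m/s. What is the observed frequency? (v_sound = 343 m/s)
f_obs = f·(v + v_o)/v = 619.5 Hz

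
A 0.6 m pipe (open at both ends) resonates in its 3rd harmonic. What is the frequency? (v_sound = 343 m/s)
fₙ = nv/(2L) = 857.5 Hz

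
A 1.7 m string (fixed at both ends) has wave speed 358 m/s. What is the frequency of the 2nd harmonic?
fₙ = nv/(2L) = 210.6 Hz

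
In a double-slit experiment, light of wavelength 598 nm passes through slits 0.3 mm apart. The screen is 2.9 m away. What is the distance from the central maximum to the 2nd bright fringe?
y = mλL/d = 11.56 mm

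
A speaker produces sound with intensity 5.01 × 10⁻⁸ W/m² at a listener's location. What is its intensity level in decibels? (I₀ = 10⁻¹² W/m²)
β = 10·log₁₀(I/I₀) = 47 dB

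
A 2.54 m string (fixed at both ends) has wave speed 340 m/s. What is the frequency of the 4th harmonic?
fₙ = nv/(2L) = 267.7 Hz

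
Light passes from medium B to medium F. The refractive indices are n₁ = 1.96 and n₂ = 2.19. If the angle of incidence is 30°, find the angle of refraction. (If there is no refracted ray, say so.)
sin θ₂ = (n₁/n₂)·sin θ₁ = 0.4475 → θ₂ = 26.58°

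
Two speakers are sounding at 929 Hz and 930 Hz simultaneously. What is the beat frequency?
1 Hz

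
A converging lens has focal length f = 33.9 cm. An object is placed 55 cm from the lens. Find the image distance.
1/di = 1/f − 1/do → di = 88.36 cm (real image)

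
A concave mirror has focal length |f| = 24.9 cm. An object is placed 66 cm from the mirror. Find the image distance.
f = +24.9 cm (concave); 1/di = 1/f − 1/do → di = 39.99 cm (real image, in front of mirror)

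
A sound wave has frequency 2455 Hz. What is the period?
T = 1/f = 4.073 × 10⁻⁴ s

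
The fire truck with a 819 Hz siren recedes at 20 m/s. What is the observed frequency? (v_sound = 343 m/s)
f_obs = f·v/(v + v_s) = 773.9 Hz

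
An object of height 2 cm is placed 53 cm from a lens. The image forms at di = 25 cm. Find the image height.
hi = (-di/do) × ho = -0.9434 cm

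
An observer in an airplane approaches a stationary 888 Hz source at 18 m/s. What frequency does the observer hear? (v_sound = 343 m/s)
f_obs = f·(v + v_o)/v = 934.6 Hz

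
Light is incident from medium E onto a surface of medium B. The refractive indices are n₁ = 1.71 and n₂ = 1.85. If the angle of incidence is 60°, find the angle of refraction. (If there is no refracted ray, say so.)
sin θ₂ = (n₁/n₂)·sin θ₁ = 0.8005 → θ₂ = 53.18°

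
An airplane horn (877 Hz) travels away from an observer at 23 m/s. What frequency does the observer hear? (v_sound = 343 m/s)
f_obs = f·v/(v + v_s) = 821.9 Hz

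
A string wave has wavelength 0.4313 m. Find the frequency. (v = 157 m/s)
f = v/λ = 364 Hz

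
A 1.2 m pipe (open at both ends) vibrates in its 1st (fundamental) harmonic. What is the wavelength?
λₙ = 2L/n = 2.4 m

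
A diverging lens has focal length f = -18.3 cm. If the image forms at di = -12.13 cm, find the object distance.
1/do = 1/f − 1/di → do = 35.98 cm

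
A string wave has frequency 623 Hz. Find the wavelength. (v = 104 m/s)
λ = v/f = 0.1669 m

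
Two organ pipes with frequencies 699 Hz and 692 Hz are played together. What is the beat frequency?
7 Hz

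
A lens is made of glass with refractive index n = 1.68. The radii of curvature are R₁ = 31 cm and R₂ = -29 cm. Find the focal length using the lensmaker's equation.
1/f = (n − 1)(1/R₁ − 1/R₂) → f = 22.03 cm (converging lens)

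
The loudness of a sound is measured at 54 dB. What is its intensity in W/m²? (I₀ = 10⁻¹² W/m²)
I = I₀·10^(β/10) = 2.51 × 10⁻⁷ W/m²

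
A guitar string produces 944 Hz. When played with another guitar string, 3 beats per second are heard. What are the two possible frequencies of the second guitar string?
f₂ = 944 ± 3 Hz → 947 Hz or 941 Hz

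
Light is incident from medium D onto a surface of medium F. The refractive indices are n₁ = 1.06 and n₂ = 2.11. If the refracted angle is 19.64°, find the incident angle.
sin θ₁ = (n₂/n₁)·sin θ₂ → θ₁ = 41.99°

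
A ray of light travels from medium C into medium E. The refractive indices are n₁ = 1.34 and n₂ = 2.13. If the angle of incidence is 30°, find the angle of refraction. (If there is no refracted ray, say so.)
sin θ₂ = (n₁/n₂)·sin θ₁ = 0.3146 → θ₂ = 18.33°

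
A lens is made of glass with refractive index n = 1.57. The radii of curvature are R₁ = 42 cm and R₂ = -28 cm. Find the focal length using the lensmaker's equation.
1/f = (n − 1)(1/R₁ − 1/R₂) → f = 29.47 cm (converging lens)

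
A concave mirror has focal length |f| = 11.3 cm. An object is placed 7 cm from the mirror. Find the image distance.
f = +11.3 cm (concave); 1/di = 1/f − 1/do → di = -18.4 cm (virtual image, behind mirror)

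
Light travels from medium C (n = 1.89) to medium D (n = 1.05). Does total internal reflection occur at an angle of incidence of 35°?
θc = arcsin(n₂/n₁) = 33.75°; 35° > θc, so yes — total internal reflection.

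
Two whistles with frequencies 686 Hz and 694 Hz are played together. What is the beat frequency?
8 Hz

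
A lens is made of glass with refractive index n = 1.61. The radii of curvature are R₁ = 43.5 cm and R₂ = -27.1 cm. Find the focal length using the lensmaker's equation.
1/f = (n − 1)(1/R₁ − 1/R₂) → f = 27.37 cm (converging lens)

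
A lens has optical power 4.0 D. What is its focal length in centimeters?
f = 1/P = 25 cm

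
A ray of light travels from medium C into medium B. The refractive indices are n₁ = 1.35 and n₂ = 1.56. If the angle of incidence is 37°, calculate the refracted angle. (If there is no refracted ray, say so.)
sin θ₂ = (n₁/n₂)·sin θ₁ = 0.5208 → θ₂ = 31.39°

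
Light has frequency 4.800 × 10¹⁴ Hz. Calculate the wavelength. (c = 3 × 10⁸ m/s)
λ = c/f = 625 nm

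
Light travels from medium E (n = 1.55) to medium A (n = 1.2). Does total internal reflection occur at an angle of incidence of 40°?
θc = arcsin(n₂/n₁) = 50.73°; 40° < θc, so no — the ray refracts.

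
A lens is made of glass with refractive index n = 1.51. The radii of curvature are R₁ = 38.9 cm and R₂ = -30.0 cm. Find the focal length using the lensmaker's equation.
1/f = (n − 1)(1/R₁ − 1/R₂) → f = 33.21 cm (converging lens)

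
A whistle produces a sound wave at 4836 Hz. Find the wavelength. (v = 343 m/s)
λ = v/f = 0.07093 m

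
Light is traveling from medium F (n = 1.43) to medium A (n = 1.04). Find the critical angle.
θc = arcsin(n₂/n₁) = 46.66°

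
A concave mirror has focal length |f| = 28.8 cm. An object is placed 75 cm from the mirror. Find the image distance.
f = +28.8 cm (concave); 1/di = 1/f − 1/do → di = 46.75 cm (real image, in front of mirror)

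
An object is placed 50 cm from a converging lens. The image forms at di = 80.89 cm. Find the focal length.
1/f = 1/do + 1/di → f = 30.9 cm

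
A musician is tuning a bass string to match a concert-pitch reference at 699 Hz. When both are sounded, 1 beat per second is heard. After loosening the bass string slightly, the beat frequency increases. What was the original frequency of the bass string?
698 Hz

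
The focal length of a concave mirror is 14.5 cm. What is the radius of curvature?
R = 2|f| = 29 cm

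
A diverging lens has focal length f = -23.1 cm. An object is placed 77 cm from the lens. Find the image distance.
1/di = 1/f − 1/do → di = -17.77 cm (virtual image)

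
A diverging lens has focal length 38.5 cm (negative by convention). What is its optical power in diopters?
P = 1/f = -2.597 D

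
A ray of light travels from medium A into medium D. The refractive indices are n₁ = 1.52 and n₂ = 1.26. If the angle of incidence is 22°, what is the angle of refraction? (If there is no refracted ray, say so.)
sin θ₂ = (n₁/n₂)·sin θ₁ = 0.4519 → θ₂ = 26.87°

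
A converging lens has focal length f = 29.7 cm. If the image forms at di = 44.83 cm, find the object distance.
1/do = 1/f − 1/di → do = 88 cm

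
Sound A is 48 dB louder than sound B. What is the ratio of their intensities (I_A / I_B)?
I_A/I_B = 10^(Δβ/10) = 63100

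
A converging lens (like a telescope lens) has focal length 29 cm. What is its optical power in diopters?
P = 1/f = 3.448 D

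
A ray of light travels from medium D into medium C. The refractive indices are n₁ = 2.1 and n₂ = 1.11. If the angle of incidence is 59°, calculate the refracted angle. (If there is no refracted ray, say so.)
sin θ₂ = (n₁/n₂)·sin θ₁ = 1.622 > 1, so there is no refracted ray — the light undergoes total internal reflection.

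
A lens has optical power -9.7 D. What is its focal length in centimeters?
f = 1/P = -10.31 cm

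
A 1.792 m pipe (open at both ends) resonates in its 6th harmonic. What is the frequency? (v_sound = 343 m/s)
fₙ = nv/(2L) = 574.2 Hz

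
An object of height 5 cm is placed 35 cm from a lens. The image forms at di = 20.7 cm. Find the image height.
hi = (-di/do) × ho = -2.957 cm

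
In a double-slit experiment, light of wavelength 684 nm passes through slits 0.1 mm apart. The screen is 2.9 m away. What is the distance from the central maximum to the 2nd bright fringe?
y = mλL/d = 39.67 mm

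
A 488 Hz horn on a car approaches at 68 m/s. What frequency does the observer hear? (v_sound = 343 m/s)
f_obs = f·v/(v − v_s) = 608.7 Hz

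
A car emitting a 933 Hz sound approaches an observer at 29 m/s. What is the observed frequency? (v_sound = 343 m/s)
f_obs = f·v/(v − v_s) = 1019 Hz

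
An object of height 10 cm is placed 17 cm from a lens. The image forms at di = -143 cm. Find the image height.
hi = (-di/do) × ho = 84.12 cm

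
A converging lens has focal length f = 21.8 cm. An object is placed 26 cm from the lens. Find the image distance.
1/di = 1/f − 1/do → di = 135 cm (real image)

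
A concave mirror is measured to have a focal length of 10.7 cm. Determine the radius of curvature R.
R = 2|f| = 21.4 cm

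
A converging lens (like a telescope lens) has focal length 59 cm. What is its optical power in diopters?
P = 1/f = 1.695 D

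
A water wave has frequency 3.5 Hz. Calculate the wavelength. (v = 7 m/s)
λ = v/f = 2 m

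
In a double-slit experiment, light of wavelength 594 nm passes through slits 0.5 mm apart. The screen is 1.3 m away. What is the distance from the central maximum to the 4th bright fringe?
y = mλL/d = 6.178 mm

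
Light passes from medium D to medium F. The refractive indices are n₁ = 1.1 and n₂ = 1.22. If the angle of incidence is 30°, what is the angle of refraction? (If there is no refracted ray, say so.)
sin θ₂ = (n₁/n₂)·sin θ₁ = 0.4508 → θ₂ = 26.8°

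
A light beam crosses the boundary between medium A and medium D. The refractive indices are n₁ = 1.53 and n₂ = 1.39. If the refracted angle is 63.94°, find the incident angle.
sin θ₁ = (n₂/n₁)·sin θ₂ → θ₁ = 54.7°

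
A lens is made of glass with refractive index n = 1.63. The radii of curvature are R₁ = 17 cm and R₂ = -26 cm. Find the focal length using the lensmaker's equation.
1/f = (n − 1)(1/R₁ − 1/R₂) → f = 16.32 cm (converging lens)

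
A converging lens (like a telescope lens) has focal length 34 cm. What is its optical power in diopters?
P = 1/f = 2.941 D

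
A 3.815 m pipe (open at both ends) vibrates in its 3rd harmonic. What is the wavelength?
λₙ = 2L/n = 2.543 m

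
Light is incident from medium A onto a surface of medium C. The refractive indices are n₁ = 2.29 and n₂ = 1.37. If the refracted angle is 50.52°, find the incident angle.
sin θ₁ = (n₂/n₁)·sin θ₂ → θ₁ = 27.5°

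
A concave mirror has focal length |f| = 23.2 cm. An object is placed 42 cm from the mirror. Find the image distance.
f = +23.2 cm (concave); 1/di = 1/f − 1/do → di = 51.83 cm (real image, in front of mirror)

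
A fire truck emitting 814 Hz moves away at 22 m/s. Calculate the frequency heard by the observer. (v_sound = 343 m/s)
f_obs = f·v/(v + v_s) = 764.9 Hz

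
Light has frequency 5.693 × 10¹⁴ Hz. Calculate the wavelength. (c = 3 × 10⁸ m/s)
λ = c/f = 527 nm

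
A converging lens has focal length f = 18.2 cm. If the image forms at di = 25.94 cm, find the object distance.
1/do = 1/f − 1/di → do = 61 cm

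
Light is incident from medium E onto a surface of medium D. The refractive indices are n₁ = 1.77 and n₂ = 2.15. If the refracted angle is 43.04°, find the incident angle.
sin θ₁ = (n₂/n₁)·sin θ₂ → θ₁ = 56°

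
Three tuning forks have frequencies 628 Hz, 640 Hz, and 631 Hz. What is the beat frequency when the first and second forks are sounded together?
12 Hz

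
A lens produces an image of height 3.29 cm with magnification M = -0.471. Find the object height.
ho = |hi|/|M| = 6.985 cm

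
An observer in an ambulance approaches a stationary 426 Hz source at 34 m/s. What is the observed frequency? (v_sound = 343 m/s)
f_obs = f·(v + v_o)/v = 468.2 Hz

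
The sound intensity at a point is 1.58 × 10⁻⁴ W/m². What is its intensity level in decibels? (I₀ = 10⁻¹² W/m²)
β = 10·log₁₀(I/I₀) = 81.99 dB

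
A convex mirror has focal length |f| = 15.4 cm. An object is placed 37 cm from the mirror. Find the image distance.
f = −15.4 cm (convex); 1/di = 1/f − 1/do → di = -10.87 cm (virtual image, behind mirror)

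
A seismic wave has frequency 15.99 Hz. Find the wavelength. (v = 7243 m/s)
λ = v/f = 453 m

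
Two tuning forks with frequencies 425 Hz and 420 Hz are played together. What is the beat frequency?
5 Hz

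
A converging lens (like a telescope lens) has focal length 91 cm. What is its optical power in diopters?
P = 1/f = 1.099 D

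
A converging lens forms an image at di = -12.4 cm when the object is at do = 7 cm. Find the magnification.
M = −di/do = 1.771 (upright image)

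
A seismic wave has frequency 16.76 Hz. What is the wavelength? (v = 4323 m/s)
λ = v/f = 257.9 m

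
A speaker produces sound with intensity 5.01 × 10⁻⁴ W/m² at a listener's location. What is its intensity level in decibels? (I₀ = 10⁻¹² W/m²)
β = 10·log₁₀(I/I₀) = 87 dB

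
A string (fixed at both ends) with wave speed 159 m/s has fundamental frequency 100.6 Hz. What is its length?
L = v/(2f₁) = 0.7903 m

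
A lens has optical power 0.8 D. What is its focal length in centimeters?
f = 1/P = 125 cm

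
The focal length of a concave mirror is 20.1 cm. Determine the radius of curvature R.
R = 2|f| = 40.2 cm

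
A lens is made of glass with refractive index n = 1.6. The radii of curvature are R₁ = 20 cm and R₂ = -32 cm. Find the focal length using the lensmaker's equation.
1/f = (n − 1)(1/R₁ − 1/R₂) → f = 20.51 cm (converging lens)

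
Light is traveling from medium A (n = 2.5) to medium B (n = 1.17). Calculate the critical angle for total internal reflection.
θc = arcsin(n₂/n₁) = 27.9°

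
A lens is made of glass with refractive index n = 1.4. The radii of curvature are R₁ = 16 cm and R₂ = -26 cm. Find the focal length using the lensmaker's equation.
1/f = (n − 1)(1/R₁ − 1/R₂) → f = 24.76 cm (converging lens)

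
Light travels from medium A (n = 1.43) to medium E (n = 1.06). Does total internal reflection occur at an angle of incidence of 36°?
θc = arcsin(n₂/n₁) = 47.84°; 36° < θc, so no — the ray refracts.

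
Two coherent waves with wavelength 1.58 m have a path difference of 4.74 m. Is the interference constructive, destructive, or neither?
constructive — path difference = 3λ, a whole number of wavelengths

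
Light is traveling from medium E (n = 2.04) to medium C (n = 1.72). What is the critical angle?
θc = arcsin(n₂/n₁) = 57.47°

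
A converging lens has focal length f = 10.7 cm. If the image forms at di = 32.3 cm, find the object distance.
1/do = 1/f − 1/di → do = 16 cm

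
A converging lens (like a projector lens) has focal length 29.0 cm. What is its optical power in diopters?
P = 1/f = 3.448 D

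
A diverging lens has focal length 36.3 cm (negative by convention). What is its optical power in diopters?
P = 1/f = -2.755 D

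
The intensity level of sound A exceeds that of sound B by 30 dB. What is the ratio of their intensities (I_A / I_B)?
I_A/I_B = 10^(Δβ/10) = 1000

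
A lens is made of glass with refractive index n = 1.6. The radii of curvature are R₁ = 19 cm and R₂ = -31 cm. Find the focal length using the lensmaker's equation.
1/f = (n − 1)(1/R₁ − 1/R₂) → f = 19.63 cm (converging lens)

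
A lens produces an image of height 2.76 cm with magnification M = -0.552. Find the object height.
ho = |hi|/|M| = 5 cm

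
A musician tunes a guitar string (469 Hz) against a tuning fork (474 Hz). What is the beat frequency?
5 Hz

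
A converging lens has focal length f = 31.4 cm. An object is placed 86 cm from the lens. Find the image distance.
1/di = 1/f − 1/do → di = 49.46 cm (real image)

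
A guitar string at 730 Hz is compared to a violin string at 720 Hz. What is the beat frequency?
10 Hz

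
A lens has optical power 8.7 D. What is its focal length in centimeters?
f = 1/P = 11.49 cm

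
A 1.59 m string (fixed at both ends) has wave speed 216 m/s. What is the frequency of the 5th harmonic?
fₙ = nv/(2L) = 339.6 Hz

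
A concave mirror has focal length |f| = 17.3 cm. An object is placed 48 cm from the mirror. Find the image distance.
f = +17.3 cm (concave); 1/di = 1/f − 1/do → di = 27.05 cm (real image, in front of mirror)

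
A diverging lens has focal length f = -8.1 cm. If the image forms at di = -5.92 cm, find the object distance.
1/do = 1/f − 1/di → do = 22 cm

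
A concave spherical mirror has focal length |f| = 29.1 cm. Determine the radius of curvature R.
R = 2|f| = 58.2 cm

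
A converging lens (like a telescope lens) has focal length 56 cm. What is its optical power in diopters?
P = 1/f = 1.786 D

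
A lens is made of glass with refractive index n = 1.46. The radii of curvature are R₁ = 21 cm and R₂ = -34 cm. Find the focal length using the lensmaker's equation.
1/f = (n − 1)(1/R₁ − 1/R₂) → f = 28.22 cm (converging lens)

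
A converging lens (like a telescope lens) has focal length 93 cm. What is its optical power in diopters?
P = 1/f = 1.075 D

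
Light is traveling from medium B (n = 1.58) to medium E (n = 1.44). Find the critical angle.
θc = arcsin(n₂/n₁) = 65.7°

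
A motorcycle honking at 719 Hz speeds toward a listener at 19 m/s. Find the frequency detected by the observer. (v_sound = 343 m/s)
f_obs = f·v/(v − v_s) = 761.2 Hz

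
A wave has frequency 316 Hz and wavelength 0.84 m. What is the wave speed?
v = fλ = 265.4 m/s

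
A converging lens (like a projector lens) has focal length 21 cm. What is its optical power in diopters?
P = 1/f = 4.762 D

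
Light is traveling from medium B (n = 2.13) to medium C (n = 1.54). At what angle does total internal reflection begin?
θc = arcsin(n₂/n₁) = 46.3°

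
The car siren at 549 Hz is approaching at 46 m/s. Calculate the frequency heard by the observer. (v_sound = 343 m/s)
f_obs = f·v/(v − v_s) = 634 Hz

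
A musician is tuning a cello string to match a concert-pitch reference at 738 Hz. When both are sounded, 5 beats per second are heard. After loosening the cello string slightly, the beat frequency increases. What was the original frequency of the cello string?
733 Hz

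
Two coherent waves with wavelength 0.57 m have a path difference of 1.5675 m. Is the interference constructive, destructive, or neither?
neither (partial) — path difference = 2.75λ, neither a whole number of wavelengths nor an odd multiple of λ/2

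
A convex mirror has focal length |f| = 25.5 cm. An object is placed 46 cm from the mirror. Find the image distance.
f = −25.5 cm (convex); 1/di = 1/f − 1/do → di = -16.41 cm (virtual image, behind mirror)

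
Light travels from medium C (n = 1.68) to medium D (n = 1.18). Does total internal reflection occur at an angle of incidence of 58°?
θc = arcsin(n₂/n₁) = 44.62°; 58° > θc, so yes — total internal reflection.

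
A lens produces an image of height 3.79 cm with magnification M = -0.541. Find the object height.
ho = |hi|/|M| = 7.006 cm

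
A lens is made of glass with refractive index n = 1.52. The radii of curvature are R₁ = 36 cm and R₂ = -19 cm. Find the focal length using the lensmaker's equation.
1/f = (n − 1)(1/R₁ − 1/R₂) → f = 23.92 cm (converging lens)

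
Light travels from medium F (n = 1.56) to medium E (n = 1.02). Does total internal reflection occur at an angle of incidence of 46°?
θc = arcsin(n₂/n₁) = 40.83°; 46° > θc, so yes — total internal reflection.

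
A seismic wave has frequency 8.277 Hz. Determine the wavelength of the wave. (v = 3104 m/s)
λ = v/f = 375 m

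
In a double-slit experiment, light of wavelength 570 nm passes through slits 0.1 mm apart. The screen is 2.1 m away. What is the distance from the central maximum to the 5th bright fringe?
y = mλL/d = 59.85 mm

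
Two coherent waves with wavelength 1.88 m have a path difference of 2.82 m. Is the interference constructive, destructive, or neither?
destructive — path difference = 1.5λ, an odd multiple of λ/2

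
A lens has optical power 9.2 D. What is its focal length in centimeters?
f = 1/P = 10.87 cm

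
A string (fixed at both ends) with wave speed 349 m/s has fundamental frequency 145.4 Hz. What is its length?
L = v/(2f₁) = 1.2 m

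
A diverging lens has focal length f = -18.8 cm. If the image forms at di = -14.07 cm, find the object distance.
1/do = 1/f − 1/di → do = 55.92 cm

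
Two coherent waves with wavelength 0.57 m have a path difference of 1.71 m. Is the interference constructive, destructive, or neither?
constructive — path difference = 3λ, a whole number of wavelengths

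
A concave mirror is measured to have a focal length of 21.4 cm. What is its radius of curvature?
R = 2|f| = 42.8 cm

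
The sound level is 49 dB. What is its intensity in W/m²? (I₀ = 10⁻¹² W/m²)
I = I₀·10^(β/10) = 7.94 × 10⁻⁸ W/m²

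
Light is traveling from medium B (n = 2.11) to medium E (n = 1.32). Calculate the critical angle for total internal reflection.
θc = arcsin(n₂/n₁) = 38.73°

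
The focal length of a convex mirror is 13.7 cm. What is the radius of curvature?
R = 2|f| = 27.4 cm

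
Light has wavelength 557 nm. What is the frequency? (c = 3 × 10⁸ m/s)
f = c/λ = 5.386 × 10¹⁴ Hz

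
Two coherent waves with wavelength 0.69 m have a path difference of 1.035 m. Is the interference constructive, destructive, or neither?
destructive — path difference = 1.5λ, an odd multiple of λ/2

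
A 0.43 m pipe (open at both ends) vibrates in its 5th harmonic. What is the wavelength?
λₙ = 2L/n = 0.172 m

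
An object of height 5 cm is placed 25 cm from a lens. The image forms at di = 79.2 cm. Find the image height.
hi = (-di/do) × ho = -15.84 cm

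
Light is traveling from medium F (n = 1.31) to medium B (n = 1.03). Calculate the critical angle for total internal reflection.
θc = arcsin(n₂/n₁) = 51.84°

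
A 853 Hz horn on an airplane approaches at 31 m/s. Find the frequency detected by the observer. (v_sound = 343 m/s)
f_obs = f·v/(v − v_s) = 937.8 Hz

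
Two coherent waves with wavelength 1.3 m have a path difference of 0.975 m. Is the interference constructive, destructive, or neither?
neither (partial) — path difference = 0.75λ, neither a whole number of wavelengths nor an odd multiple of λ/2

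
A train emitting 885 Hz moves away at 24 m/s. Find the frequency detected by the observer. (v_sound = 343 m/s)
f_obs = f·v/(v + v_s) = 827.1 Hz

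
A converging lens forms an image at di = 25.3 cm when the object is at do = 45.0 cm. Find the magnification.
M = −di/do = -0.5622 (inverted image)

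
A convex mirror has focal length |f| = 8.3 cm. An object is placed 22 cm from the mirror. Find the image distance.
f = −8.3 cm (convex); 1/di = 1/f − 1/do → di = -6.026 cm (virtual image, behind mirror)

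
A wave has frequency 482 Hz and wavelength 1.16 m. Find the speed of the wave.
v = fλ = 559.1 m/s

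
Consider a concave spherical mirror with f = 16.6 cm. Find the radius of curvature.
R = 2|f| = 33.2 cm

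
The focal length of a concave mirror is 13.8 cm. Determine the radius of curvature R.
R = 2|f| = 27.6 cm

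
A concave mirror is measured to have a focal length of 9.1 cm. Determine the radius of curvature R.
R = 2|f| = 18.2 cm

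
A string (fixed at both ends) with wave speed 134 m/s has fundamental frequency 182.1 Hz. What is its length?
L = v/(2f₁) = 0.3679 m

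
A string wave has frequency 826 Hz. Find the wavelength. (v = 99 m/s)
λ = v/f = 0.1199 m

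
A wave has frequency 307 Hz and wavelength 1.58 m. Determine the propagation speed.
v = fλ = 485.1 m/s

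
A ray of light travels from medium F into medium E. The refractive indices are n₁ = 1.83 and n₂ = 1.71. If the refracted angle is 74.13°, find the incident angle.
sin θ₁ = (n₂/n₁)·sin θ₂ → θ₁ = 64°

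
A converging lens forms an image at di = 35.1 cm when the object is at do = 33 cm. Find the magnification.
M = −di/do = -1.064 (inverted image)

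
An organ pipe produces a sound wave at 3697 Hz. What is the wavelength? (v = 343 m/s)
λ = v/f = 0.09278 m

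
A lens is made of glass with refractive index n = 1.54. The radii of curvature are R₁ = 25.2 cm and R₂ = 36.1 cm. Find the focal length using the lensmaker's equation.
1/f = (n − 1)(1/R₁ − 1/R₂) → f = 154.6 cm (converging lens)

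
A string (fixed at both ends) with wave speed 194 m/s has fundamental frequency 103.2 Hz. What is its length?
L = v/(2f₁) = 0.9399 m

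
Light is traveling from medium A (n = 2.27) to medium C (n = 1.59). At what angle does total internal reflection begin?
θc = arcsin(n₂/n₁) = 44.46°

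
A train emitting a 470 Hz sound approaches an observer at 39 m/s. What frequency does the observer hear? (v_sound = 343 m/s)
f_obs = f·v/(v − v_s) = 530.3 Hz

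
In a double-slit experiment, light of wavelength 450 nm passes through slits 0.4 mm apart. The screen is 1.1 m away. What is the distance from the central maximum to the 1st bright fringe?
y = mλL/d = 1.238 mm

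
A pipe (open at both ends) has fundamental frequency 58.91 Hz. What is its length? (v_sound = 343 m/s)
L = v/(2f₁) = 2.911 m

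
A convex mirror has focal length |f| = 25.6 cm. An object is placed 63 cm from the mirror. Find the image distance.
f = −25.6 cm (convex); 1/di = 1/f − 1/do → di = -18.2 cm (virtual image, behind mirror)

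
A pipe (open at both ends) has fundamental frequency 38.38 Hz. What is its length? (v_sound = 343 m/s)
L = v/(2f₁) = 4.468 m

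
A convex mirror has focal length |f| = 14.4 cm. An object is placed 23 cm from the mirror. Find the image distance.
f = −14.4 cm (convex); 1/di = 1/f − 1/do → di = -8.856 cm (virtual image, behind mirror)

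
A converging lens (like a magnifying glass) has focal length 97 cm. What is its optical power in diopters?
P = 1/f = 1.031 D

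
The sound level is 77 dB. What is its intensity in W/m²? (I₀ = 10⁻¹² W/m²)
I = I₀·10^(β/10) = 5.01 × 10⁻⁵ W/m²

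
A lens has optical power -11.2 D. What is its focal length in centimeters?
f = 1/P = -8.929 cm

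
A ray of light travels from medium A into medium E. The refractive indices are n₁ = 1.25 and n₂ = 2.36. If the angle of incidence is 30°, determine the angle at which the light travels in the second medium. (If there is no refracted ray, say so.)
sin θ₂ = (n₁/n₂)·sin θ₁ = 0.2648 → θ₂ = 15.36°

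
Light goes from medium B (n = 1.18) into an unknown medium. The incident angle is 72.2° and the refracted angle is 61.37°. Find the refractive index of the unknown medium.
n₂ = n₁·sin θ₁ / sin θ₂ = 1.28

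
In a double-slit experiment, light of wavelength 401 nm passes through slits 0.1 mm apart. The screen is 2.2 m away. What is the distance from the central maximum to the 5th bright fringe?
y = mλL/d = 44.11 mm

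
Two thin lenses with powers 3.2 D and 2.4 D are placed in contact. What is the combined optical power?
P_total = P₁ + P₂ = 5.6 D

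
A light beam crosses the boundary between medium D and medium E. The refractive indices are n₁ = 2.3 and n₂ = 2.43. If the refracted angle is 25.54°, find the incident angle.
sin θ₁ = (n₂/n₁)·sin θ₂ → θ₁ = 27.1°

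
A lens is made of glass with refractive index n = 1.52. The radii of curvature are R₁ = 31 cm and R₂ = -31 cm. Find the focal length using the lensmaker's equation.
1/f = (n − 1)(1/R₁ − 1/R₂) → f = 29.81 cm (converging lens)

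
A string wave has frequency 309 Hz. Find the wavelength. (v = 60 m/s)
λ = v/f = 0.1942 m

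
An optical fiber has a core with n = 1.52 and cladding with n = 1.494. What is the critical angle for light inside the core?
θc = arcsin(n_cladding/n_core) = 79.39°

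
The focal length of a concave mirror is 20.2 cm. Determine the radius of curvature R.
R = 2|f| = 40.4 cm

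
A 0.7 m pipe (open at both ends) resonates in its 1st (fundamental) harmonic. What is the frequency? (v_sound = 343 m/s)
fₙ = nv/(2L) = 245 Hz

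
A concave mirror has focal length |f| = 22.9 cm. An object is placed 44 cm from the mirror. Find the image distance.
f = +22.9 cm (concave); 1/di = 1/f − 1/do → di = 47.75 cm (real image, in front of mirror)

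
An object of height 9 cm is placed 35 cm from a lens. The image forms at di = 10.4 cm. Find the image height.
hi = (-di/do) × ho = -2.674 cm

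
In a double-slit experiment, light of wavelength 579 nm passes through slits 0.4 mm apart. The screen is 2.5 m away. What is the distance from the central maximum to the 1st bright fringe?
y = mλL/d = 3.619 mm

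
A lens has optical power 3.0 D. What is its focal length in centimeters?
f = 1/P = 33.33 cm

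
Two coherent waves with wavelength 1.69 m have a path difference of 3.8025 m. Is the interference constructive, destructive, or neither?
neither (partial) — path difference = 2.25λ, neither a whole number of wavelengths nor an odd multiple of λ/2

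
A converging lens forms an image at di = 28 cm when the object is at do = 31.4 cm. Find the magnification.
M = −di/do = -0.8917 (inverted image)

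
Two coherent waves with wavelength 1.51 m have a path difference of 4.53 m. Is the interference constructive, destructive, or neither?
constructive — path difference = 3λ, a whole number of wavelengths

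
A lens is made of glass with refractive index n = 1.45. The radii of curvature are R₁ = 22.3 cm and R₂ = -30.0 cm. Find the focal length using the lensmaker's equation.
1/f = (n − 1)(1/R₁ − 1/R₂) → f = 28.43 cm (converging lens)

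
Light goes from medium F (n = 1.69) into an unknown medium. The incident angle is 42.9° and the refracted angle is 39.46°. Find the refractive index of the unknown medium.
n₂ = n₁·sin θ₁ / sin θ₂ = 1.81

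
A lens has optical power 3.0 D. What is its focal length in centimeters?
f = 1/P = 33.33 cm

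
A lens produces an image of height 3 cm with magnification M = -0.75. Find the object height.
ho = |hi|/|M| = 4 cm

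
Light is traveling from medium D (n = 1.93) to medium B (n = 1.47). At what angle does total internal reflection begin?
θc = arcsin(n₂/n₁) = 49.61°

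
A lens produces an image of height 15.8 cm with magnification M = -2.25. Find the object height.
ho = |hi|/|M| = 7.022 cm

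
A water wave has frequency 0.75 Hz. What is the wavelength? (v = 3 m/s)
λ = v/f = 4 m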